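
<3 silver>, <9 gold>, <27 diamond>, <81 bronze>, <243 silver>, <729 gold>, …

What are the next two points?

First coordinate — ×3 each step: 3, 9, 27, 81, 243, 729 → 2187 → 6561.
For the rank, repeats silver → gold → diamond → bronze: silver, gold, diamond, bronze, silver, gold → diamond → bronze.
Putting the parts together: <2187 diamond> and then <6561 bronze>.

<2187 diamond>, <6561 bronze>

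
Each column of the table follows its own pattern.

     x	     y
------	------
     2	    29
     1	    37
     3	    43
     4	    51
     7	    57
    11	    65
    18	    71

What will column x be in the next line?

29

Column x: each term is the sum of the two before it; 2, 1, 3, 4, 7, 11, 18 → 29.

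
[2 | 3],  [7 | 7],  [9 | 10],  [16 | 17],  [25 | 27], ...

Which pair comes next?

[41 | 44]

First coordinate: each term is the sum of the two before it; 2, 7, 9, 16, 25 → 41.
Second coordinate: 3, 7, 10, 17, 27 → 44 (each term is the sum of the two before it).
So the next pair is [41 | 44].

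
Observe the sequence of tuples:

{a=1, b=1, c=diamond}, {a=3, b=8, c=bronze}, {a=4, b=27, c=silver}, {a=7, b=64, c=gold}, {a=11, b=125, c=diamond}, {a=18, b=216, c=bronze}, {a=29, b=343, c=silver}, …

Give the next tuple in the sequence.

{a=47, b=512, c=gold}

A: each term is the sum of the two before it; 1, 3, 4, 7, 11, 18, 29 → 47.
B: perfect cubes: 1³, 2³, 3³, …, so 1, 8, 27, 64, 125, 216, 343 → 512.
C goes diamond, bronze, silver, gold, diamond, bronze, silver → gold (repeats diamond → bronze → silver → gold).
Putting it together: {a=47, b=512, c=gold}.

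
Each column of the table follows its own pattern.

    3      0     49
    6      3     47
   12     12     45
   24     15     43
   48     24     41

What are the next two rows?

First component: ×2 each step, so 3, 6, 12, 24, 48 → 96 → 192.
Second component: alternating steps +3, +9, +3, +9, …; 0, 3, 12, 15, 24 → 27 → 36.
For the third component, −2 each step: 49, 47, 45, 43, 41 → 39 → 37.
Putting the parts together: 96  27  39 and then 192  36  37.

96  27  39; 192  36  37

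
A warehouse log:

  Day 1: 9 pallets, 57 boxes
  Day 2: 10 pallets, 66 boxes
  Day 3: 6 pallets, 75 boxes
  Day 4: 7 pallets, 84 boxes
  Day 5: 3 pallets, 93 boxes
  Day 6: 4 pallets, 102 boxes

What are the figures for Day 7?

0 pallets, 111 boxes

Pallets goes 9, 10, 6, 7, 3, 4 → 0 (alternating steps +1, −4, +1, −4, …).
Boxes — +9 each step: 57, 66, 75, 84, 93, 102 → 111.
Putting it together: 0 pallets, 111 boxes.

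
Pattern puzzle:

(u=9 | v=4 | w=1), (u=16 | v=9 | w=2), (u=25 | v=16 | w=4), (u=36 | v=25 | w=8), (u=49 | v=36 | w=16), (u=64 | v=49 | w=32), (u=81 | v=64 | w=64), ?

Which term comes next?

(u=100 | v=81 | w=128)

U goes 9, 16, 25, 36, 49, 64, 81 → 100 (perfect squares: 3², 4², 5², …).
V: 4, 9, 16, 25, 36, 49, 64 → 81 (perfect squares: 2², 3², 4², …).
W: ×2 each step; 1, 2, 4, 8, 16, 32, 64 → 128.
So the next term is (u=100 | v=81 | w=128).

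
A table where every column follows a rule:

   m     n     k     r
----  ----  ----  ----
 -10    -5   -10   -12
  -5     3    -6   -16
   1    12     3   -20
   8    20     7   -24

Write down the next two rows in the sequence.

16  29  16  -28; 25  37  20  -32

Column m: -10, -5, 1, 8 → 16 → 25 (differences are 5, 6, 7, … (increasing by 1 each time)).
For the column n, alternating steps +8, +9, +8, +9, …: -5, 3, 12, 20 → 29 → 37.
Column k: alternating steps +4, +9, +4, +9, …, so -10, -6, 3, 7 → 16 → 20.
Column r: -12, -16, -20, -24 → -28 → -32 (−4 each step).
Putting the parts together: 16  29  16  -28 and then 25  37  20  -32.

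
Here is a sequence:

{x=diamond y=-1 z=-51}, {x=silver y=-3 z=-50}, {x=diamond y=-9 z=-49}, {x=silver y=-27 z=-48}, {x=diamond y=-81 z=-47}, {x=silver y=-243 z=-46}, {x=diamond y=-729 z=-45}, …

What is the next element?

X: diamond, silver, diamond, silver, diamond, silver, diamond → silver (alternates diamond ↔ silver).
Y goes -1, -3, -9, -27, -81, -243, -729 → -2187 (×3 each step).
Z — +1 each step: -51, -50, -49, -48, -47, -46, -45 → -44.
Combining the parts gives {x=silver y=-2187 z=-44}.

{x=silver y=-2187 z=-44}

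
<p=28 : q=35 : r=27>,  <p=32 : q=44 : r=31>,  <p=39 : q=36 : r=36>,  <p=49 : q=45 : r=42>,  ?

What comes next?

P — differences are 4, 7, 10, … (increasing by 3 each time): 28, 32, 39, 49 → 62.
Q: 35, 44, 36, 45 → 37 (alternating steps +9, −8, +9, −8, …).
R — differences are 4, 5, 6, … (increasing by 1 each time): 27, 31, 36, 42 → 49.
Putting it together: <p=62 : q=37 : r=49>.

<p=62 : q=37 : r=49>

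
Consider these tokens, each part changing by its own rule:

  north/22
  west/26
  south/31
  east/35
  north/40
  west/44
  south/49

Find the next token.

east/53

Direction: repeats north → west → south → east; north, west, south, east, north, west, south → east.
Second component: 22, 26, 31, 35, 40, 44, 49 → 53 (alternating steps +4, +5, +4, +5, …).
Combining the parts gives east/53.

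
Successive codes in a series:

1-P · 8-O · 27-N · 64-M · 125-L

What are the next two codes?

216-K, 343-J

First component: perfect cubes: 1³, 2³, 3³, …, so 1, 8, 27, 64, 125 → 216 → 343.
Letter goes P, O, N, M, L → K → J (letters move back 1 place in the alphabet).
Putting the parts together: 216-K and then 343-J.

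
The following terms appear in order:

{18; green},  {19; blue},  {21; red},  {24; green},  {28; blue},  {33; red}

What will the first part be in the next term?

39

First part — differences are 1, 2, 3, … (increasing by 1 each time): 18, 19, 21, 24, 28, 33 → 39.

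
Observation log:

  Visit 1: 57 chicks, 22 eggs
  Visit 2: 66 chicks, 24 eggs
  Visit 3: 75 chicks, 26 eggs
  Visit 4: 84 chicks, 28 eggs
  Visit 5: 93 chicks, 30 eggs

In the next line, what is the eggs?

32

For the chicks, +9 each step: 57, 66, 75, 84, 93 → 102.
Eggs goes 22, 24, 26, 28, 30 → 32 (+2 each step).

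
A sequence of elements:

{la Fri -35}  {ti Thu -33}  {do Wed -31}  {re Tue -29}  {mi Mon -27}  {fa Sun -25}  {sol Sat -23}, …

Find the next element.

{la Fri -21}

For the note, runs through the solfège scale do→ti: la, ti, do, re, mi, fa, sol → la.
Day — runs backward through the weekdays Mon→Sun: Fri, Thu, Wed, Tue, Mon, Sun, Sat → Fri.
Third slot — +2 each step: -35, -33, -31, -29, -27, -25, -23 → -21.
Putting it together: {la Fri -21}.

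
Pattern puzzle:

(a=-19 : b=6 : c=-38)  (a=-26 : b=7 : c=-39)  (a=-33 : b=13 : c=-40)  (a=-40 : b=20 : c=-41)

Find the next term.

A: −7 each step, so -19, -26, -33, -40 → -47.
For the b, each term is the sum of the two before it: 6, 7, 13, 20 → 33.
For the c, −1 each step: -38, -39, -40, -41 → -42.
So the next term is (a=-47 : b=33 : c=-42).

(a=-47 : b=33 : c=-42)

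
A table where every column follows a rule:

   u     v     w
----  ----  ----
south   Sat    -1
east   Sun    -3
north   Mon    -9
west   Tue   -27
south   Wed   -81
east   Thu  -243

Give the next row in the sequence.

Column u goes south, east, north, west, south, east → north (repeats south → east → north → west).
For the column v, runs through the weekdays Mon→Sun: Sat, Sun, Mon, Tue, Wed, Thu → Fri.
Column w: ×3 each step, so -1, -3, -9, -27, -81, -243 → -729.
Combining the parts gives north  Fri  -729.

north  Fri  -729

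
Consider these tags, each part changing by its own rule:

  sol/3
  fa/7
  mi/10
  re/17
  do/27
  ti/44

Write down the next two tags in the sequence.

la/71, sol/115

Note: runs backward through the solfège scale do→ti, so sol, fa, mi, re, do, ti → la → sol.
Second component: 3, 7, 10, 17, 27, 44 → 71 → 115 (each term is the sum of the two before it).
Putting the parts together: la/71 and then sol/115.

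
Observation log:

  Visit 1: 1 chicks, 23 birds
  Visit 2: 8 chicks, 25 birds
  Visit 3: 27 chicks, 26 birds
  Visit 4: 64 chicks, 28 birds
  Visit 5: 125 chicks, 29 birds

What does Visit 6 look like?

216 chicks, 31 birds

Chicks goes 1, 8, 27, 64, 125 → 216 (perfect cubes: 1³, 2³, 3³, …).
Birds goes 23, 25, 26, 28, 29 → 31 (alternating steps +2, +1, +2, +1, …).
So the next record is 216 chicks, 31 birds.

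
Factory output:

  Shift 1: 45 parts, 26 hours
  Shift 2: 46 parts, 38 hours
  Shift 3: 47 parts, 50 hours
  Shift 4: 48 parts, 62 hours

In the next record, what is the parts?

49

Parts: 45, 46, 47, 48 → 49 (+1 each step).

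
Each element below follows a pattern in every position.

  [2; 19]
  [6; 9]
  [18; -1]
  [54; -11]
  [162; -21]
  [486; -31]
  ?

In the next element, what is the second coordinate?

Second coordinate: −10 each step; 19, 9, -1, -11, -21, -31 → -41.

-41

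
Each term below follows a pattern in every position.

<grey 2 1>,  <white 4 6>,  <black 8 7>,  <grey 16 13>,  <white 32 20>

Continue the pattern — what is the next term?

<black 64 33>

Shade: grey, white, black, grey, white → black (repeats grey → white → black).
Second part — ×2 each step: 2, 4, 8, 16, 32 → 64.
Third part goes 1, 6, 7, 13, 20 → 33 (each term is the sum of the two before it).
So the next term is <black 64 33>.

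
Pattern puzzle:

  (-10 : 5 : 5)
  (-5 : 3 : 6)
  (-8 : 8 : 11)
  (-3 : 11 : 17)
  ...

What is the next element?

(-6 : 19 : 28)

First value — alternating steps +5, −3, +5, −3, …: -10, -5, -8, -3 → -6.
Second value: each term is the sum of the two before it; 5, 3, 8, 11 → 19.
Third value — each term is the sum of the two before it: 5, 6, 11, 17 → 28.
Combining the parts gives (-6 : 19 : 28).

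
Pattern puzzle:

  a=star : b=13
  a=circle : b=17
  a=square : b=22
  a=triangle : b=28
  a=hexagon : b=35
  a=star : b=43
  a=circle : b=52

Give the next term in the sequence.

a=square : b=62

A goes star, circle, square, triangle, hexagon, star, circle → square (repeats star → circle → square → triangle → hexagon).
B — differences are 4, 5, 6, … (increasing by 1 each time): 13, 17, 22, 28, 35, 43, 52 → 62.
Putting it together: a=square : b=62.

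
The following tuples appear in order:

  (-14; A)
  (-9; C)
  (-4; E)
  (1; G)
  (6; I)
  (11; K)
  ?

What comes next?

(16; M)

First slot: +5 each step, so -14, -9, -4, 1, 6, 11 → 16.
Letter: letters move forward 2 places in the alphabet; A, C, E, G, I, K → M.
So the next tuple is (16; M).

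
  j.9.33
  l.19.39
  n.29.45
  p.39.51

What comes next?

Letter: letters move forward 2 places in the alphabet; j, l, n, p → r.
For the second component, +10 each step: 9, 19, 29, 39 → 49.
Third component: 33, 39, 45, 51 → 57 (+6 each step).
Putting it together: r.49.57.

r.49.57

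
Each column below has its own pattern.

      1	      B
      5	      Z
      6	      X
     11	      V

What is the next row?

First component: each term is the sum of the two before it, so 1, 5, 6, 11 → 17.
Letter: letters move back 2 places in the alphabet, wrapping A→Z; B, Z, X, V → T.
So the next row is 17  T.

17  T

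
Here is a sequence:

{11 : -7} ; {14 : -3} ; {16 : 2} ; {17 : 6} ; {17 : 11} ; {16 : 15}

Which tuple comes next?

First entry goes 11, 14, 16, 17, 17, 16 → 14 (differences are 3, 2, 1, … (decreasing by 1 each time)).
Second entry: -7, -3, 2, 6, 11, 15 → 20 (alternating steps +4, +5, +4, +5, …).
Combining the parts gives {14 : 20}.

{14 : 20}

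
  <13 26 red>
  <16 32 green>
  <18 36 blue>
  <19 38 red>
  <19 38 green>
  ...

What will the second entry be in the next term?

36

First entry: 13, 16, 18, 19, 19 → 18 (differences are 3, 2, 1, … (decreasing by 1 each time)).
Second entry: always 2 × the first entry; 26, 32, 36, 38, 38 → 36.
For the colour, repeats red → green → blue: red, green, blue, red, green → blue.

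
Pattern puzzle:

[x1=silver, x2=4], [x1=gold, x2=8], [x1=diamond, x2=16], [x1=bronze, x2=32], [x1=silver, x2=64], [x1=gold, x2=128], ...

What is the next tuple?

[x1=diamond, x2=256]

X1: repeats silver → gold → diamond → bronze, so silver, gold, diamond, bronze, silver, gold → diamond.
X2: 4, 8, 16, 32, 64, 128 → 256 (×2 each step).
Combining the parts gives [x1=diamond, x2=256].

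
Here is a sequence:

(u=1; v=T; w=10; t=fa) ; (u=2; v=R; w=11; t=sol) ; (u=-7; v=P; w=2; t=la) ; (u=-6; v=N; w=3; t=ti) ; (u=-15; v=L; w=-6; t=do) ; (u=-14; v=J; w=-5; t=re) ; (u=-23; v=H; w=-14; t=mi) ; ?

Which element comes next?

U goes 1, 2, -7, -6, -15, -14, -23 → -22 (alternating steps +1, −9, +1, −9, …).
V: T, R, P, N, L, J, H → F (letters move back 2 places in the alphabet).
W goes 10, 11, 2, 3, -6, -5, -14 → -13 (always 9 more than the u).
T: fa, sol, la, ti, do, re, mi → fa (runs through the solfège scale do→ti).
Combining the parts gives (u=-22; v=F; w=-13; t=fa).

(u=-22; v=F; w=-13; t=fa)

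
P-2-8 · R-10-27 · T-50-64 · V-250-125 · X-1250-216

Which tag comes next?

Letter goes P, R, T, V, X → Z (letters move forward 2 places in the alphabet).
For the second component, ×5 each step: 2, 10, 50, 250, 1250 → 6250.
Third component goes 8, 27, 64, 125, 216 → 343 (perfect cubes: 2³, 3³, 4³, …).
Putting it together: Z-6250-343.

Z-6250-343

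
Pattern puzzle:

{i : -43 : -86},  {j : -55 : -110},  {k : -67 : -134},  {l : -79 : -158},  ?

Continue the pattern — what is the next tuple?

Letter: letters move forward 1 place in the alphabet; i, j, k, l → m.
Second coordinate: −12 each step, so -43, -55, -67, -79 → -91.
Third coordinate: always 2 × the second coordinate, so -86, -110, -134, -158 → -182.
Putting it together: {m : -91 : -182}.

{m : -91 : -182}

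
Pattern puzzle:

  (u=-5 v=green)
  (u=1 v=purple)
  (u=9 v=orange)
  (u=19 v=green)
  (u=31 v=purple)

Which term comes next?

(u=45 v=orange)

U — differences are 6, 8, 10, … (increasing by 2 each time): -5, 1, 9, 19, 31 → 45.
V: green, purple, orange, green, purple → orange (repeats green → purple → orange).
So the next term is (u=45 v=orange).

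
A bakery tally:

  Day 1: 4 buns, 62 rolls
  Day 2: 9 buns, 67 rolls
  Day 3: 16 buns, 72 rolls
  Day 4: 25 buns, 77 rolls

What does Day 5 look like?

36 buns, 82 rolls

For the buns, perfect squares: 2², 3², 4², …: 4, 9, 16, 25 → 36.
Rolls: 62, 67, 72, 77 → 82 (+5 each step).
So the next record is 36 buns, 82 rolls.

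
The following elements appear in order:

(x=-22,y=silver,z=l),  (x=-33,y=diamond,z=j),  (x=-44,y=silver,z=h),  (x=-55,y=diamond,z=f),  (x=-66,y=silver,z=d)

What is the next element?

X — −11 each step: -22, -33, -44, -55, -66 → -77.
Y goes silver, diamond, silver, diamond, silver → diamond (alternates silver ↔ diamond).
Z: letters move back 2 places in the alphabet; l, j, h, f, d → b.
Putting it together: (x=-77,y=diamond,z=b).

(x=-77,y=diamond,z=b)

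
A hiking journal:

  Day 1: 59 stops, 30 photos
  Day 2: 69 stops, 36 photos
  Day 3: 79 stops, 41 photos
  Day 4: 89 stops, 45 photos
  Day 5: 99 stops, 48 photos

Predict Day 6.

Stops: +10 each step; 59, 69, 79, 89, 99 → 109.
Photos: differences are 6, 5, 4, … (decreasing by 1 each time); 30, 36, 41, 45, 48 → 50.
So the next record is 109 stops, 50 photos.

109 stops, 50 photos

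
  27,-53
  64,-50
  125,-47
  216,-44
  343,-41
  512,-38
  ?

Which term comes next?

First value: 27, 64, 125, 216, 343, 512 → 729 (perfect cubes: 3³, 4³, 5³, …).
Second value — +3 each step: -53, -50, -47, -44, -41, -38 → -35.
Putting it together: 729,-35.

729,-35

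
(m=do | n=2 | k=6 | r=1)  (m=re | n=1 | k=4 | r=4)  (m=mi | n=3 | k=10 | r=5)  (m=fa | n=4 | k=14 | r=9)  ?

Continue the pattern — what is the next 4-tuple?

M — runs through the solfège scale do→ti: do, re, mi, fa → sol.
For the n, each term is the sum of the two before it: 2, 1, 3, 4 → 7.
K: each term is the sum of the two before it, so 6, 4, 10, 14 → 24.
R: each term is the sum of the two before it, so 1, 4, 5, 9 → 14.
Putting it together: (m=sol | n=7 | k=24 | r=14).

(m=sol | n=7 | k=24 | r=14)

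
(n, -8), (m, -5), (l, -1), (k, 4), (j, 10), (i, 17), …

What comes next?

Letter: letters move back 1 place in the alphabet, so n, m, l, k, j, i → h.
Second entry goes -8, -5, -1, 4, 10, 17 → 25 (differences are 3, 4, 5, … (increasing by 1 each time)).
Putting it together: (h, 25).

(h, 25)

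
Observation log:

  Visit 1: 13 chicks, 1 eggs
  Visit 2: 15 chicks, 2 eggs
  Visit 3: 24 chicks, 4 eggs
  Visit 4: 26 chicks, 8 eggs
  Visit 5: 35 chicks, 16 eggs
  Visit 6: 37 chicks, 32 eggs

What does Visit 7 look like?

Chicks goes 13, 15, 24, 26, 35, 37 → 46 (alternating steps +2, +9, +2, +9, …).
Eggs: ×2 each step; 1, 2, 4, 8, 16, 32 → 64.
Putting it together: 46 chicks, 64 eggs.

46 chicks, 64 eggs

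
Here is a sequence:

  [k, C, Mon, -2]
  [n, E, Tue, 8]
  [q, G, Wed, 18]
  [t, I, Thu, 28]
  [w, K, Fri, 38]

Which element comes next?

[z, M, Sat, 48]

For the first letter, letters move forward 3 places in the alphabet: k, n, q, t, w → z.
Second letter: C, E, G, I, K → M (letters move forward 2 places in the alphabet).
Day goes Mon, Tue, Wed, Thu, Fri → Sat (runs through the weekdays Mon→Sun).
Fourth component: -2, 8, 18, 28, 38 → 48 (+10 each step).
Combining the parts gives [z, M, Sat, 48].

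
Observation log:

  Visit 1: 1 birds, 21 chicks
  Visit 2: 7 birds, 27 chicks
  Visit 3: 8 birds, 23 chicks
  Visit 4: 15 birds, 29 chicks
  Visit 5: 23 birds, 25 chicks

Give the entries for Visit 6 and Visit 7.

38 birds, 31 chicks; 61 birds, 27 chicks

Birds: each term is the sum of the two before it, so 1, 7, 8, 15, 23 → 38 → 61.
Chicks — alternating steps +6, −4, +6, −4, …: 21, 27, 23, 29, 25 → 31 → 27.
Putting the parts together: 38 birds, 31 chicks and then 61 birds, 27 chicks.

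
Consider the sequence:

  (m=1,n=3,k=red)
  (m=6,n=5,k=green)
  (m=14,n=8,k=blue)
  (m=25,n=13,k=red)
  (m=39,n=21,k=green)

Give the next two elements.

M: differences are 5, 8, 11, … (increasing by 3 each time); 1, 6, 14, 25, 39 → 56 → 76.
N: 3, 5, 8, 13, 21 → 34 → 55 (each term is the sum of the two before it).
K — repeats red → green → blue: red, green, blue, red, green → blue → red.
Putting the parts together: (m=56,n=34,k=blue) and then (m=76,n=55,k=red).

(m=56,n=34,k=blue), (m=76,n=55,k=red)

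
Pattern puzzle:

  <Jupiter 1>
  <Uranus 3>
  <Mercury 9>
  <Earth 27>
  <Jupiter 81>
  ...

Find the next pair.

Planet — repeats Jupiter → Uranus → Mercury → Earth: Jupiter, Uranus, Mercury, Earth, Jupiter → Uranus.
Second part — ×3 each step: 1, 3, 9, 27, 81 → 243.
Combining the parts gives <Uranus 243>.

<Uranus 243>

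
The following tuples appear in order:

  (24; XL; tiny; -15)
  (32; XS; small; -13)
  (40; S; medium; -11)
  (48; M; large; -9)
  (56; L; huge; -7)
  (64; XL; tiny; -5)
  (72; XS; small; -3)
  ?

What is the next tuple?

First component: +8 each step; 24, 32, 40, 48, 56, 64, 72 → 80.
First size: XL, XS, S, M, L, XL, XS → S (repeats XL → XS → S → M → L).
Second size — repeats tiny → small → medium → large → huge: tiny, small, medium, large, huge, tiny, small → medium.
Fourth component: +2 each step, so -15, -13, -11, -9, -7, -5, -3 → -1.
Putting it together: (80; S; medium; -1).

(80; S; medium; -1)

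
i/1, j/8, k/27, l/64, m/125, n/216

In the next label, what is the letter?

o

Letter goes i, j, k, l, m, n → o (letters move forward 1 place in the alphabet).
Second component: perfect cubes: 1³, 2³, 3³, …, so 1, 8, 27, 64, 125, 216 → 343.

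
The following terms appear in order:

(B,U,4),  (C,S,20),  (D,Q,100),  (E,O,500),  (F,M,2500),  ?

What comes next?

First letter: letters move forward 1 place in the alphabet; B, C, D, E, F → G.
Second letter: letters move back 2 places in the alphabet; U, S, Q, O, M → K.
Third value goes 4, 20, 100, 500, 2500 → 12500 (×5 each step).
Putting it together: (G,K,12500).

(G,K,12500)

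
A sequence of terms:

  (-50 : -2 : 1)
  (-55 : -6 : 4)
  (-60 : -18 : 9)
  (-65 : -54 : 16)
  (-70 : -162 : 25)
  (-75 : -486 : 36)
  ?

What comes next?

First component — −5 each step: -50, -55, -60, -65, -70, -75 → -80.
Second component: ×3 each step, so -2, -6, -18, -54, -162, -486 → -1458.
Third component — perfect squares: 1², 2², 3², …: 1, 4, 9, 16, 25, 36 → 49.
Combining the parts gives (-80 : -1458 : 49).

(-80 : -1458 : 49)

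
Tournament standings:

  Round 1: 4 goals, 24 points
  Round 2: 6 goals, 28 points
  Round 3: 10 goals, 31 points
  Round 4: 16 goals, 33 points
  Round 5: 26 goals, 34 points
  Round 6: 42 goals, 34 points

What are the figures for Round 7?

68 goals, 33 points

Goals goes 4, 6, 10, 16, 26, 42 → 68 (each term is the sum of the two before it).
Points: 24, 28, 31, 33, 34, 34 → 33 (differences are 4, 3, 2, … (decreasing by 1 each time)).
Putting it together: 68 goals, 33 points.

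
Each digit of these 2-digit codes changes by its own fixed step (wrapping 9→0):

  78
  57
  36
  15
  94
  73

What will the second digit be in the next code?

2

For the first digit, −2 each step, mod 10: 7, 5, 3, 1, 9, 7 → 5.
Second digit: −1 each step, mod 10; 8, 7, 6, 5, 4, 3 → 2.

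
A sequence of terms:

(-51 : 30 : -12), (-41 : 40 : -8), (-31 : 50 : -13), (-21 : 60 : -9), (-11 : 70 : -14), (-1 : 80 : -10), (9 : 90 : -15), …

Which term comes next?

(19 : 100 : -11)

First part: -51, -41, -31, -21, -11, -1, 9 → 19 (+10 each step).
Second part goes 30, 40, 50, 60, 70, 80, 90 → 100 (+10 each step).
Third part: alternating steps +4, −5, +4, −5, …; -12, -8, -13, -9, -14, -10, -15 → -11.
Putting it together: (19 : 100 : -11).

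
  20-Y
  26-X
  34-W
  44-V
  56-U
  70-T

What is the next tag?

86-S

For the first component, differences are 6, 8, 10, … (increasing by 2 each time): 20, 26, 34, 44, 56, 70 → 86.
Letter: letters move back 1 place in the alphabet, so Y, X, W, V, U, T → S.
Putting it together: 86-S.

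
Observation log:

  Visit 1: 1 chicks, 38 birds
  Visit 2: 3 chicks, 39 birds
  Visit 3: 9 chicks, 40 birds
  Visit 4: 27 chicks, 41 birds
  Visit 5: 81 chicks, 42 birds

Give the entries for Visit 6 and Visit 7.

Chicks: ×3 each step; 1, 3, 9, 27, 81 → 243 → 729.
Birds: +1 each step; 38, 39, 40, 41, 42 → 43 → 44.
So the next two lines are 243 chicks, 43 birds and 729 chicks, 44 birds.

243 chicks, 43 birds; 729 chicks, 44 birds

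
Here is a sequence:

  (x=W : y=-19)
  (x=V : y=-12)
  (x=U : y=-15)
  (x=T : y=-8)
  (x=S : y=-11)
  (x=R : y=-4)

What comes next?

X goes W, V, U, T, S, R → Q (letters move back 1 place in the alphabet).
Y: alternating steps +7, −3, +7, −3, …; -19, -12, -15, -8, -11, -4 → -7.
Combining the parts gives (x=Q : y=-7).

(x=Q : y=-7)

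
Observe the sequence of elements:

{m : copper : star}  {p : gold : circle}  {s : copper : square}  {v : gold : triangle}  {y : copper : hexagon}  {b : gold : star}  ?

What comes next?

{e : copper : circle}

Letter — letters move forward 3 places in the alphabet, wrapping Z→A: m, p, s, v, y, b → e.
Metal goes copper, gold, copper, gold, copper, gold → copper (alternates copper ↔ gold).
Shape: repeats star → circle → square → triangle → hexagon, so star, circle, square, triangle, hexagon, star → circle.
So the next element is {e : copper : circle}.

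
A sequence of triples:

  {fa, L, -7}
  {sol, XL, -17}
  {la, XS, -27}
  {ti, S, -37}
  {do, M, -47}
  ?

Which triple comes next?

{re, L, -57}

Note — runs through the solfège scale do→ti: fa, sol, la, ti, do → re.
Size: runs through clothing sizes XS→XL; L, XL, XS, S, M → L.
Third component — −10 each step: -7, -17, -27, -37, -47 → -57.
Putting it together: {re, L, -57}.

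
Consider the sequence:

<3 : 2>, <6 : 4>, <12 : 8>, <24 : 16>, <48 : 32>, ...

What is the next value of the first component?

96

For the first component, ×2 each step: 3, 6, 12, 24, 48 → 96.
Second component goes 2, 4, 8, 16, 32 → 64 (×2 each step).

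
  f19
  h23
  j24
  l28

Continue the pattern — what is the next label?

For the letter, letters move forward 2 places in the alphabet: f, h, j, l → n.
Second component: 19, 23, 24, 28 → 29 (alternating steps +4, +1, +4, +1, …).
Combining the parts gives n29.

n29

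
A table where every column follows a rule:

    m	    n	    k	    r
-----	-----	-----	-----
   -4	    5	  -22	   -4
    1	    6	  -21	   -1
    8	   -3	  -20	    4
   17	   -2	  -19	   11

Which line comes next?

Column m: differences are 5, 7, 9, … (increasing by 2 each time), so -4, 1, 8, 17 → 28.
Column n goes 5, 6, -3, -2 → -11 (alternating steps +1, −9, +1, −9, …).
Column k: +1 each step, so -22, -21, -20, -19 → -18.
Column r: differences are 3, 5, 7, … (increasing by 2 each time); -4, -1, 4, 11 → 20.
Putting it together: 28  -11  -18  20.

28  -11  -18  20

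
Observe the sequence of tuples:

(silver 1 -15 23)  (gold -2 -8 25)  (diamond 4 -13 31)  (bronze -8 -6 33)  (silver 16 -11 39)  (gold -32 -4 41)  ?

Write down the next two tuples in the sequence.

(diamond 64 -9 47), (bronze -128 -2 49)

Rank goes silver, gold, diamond, bronze, silver, gold → diamond → bronze (repeats silver → gold → diamond → bronze).
Second slot — ×(-2) each step: 1, -2, 4, -8, 16, -32 → 64 → -128.
Third slot — alternating steps +7, −5, +7, −5, …: -15, -8, -13, -6, -11, -4 → -9 → -2.
For the fourth slot, alternating steps +2, +6, +2, +6, …: 23, 25, 31, 33, 39, 41 → 47 → 49.
So the next two tuples are (diamond 64 -9 47) and (bronze -128 -2 49).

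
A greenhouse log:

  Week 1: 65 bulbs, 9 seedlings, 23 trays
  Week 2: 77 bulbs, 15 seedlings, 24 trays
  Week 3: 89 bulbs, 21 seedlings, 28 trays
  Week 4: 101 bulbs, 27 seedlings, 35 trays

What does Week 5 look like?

Bulbs: +12 each step; 65, 77, 89, 101 → 113.
For the seedlings, +6 each step: 9, 15, 21, 27 → 33.
Trays — differences are 1, 4, 7, … (increasing by 3 each time): 23, 24, 28, 35 → 45.
Putting it together: 113 bulbs, 33 seedlings, 45 trays.

113 bulbs, 33 seedlings, 45 trays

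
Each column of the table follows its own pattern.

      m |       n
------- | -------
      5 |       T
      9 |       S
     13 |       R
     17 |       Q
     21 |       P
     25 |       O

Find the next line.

29  N

Column m: +4 each step, so 5, 9, 13, 17, 21, 25 → 29.
Column n goes T, S, R, Q, P, O → N (letters move back 1 place in the alphabet).
So the next line is 29  N.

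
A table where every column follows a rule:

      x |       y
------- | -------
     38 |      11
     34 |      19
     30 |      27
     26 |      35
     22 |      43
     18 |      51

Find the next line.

Column x: −4 each step, so 38, 34, 30, 26, 22, 18 → 14.
Column y: +8 each step, so 11, 19, 27, 35, 43, 51 → 59.
Putting it together: 14  59.

14  59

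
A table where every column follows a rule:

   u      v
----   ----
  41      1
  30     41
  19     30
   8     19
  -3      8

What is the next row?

-14  -3

Column u: 41, 30, 19, 8, -3 → -14 (−11 each step).
Column v: 1, 41, 30, 19, 8 → -3 (always the previous value of the column u).
Combining the parts gives -14  -3.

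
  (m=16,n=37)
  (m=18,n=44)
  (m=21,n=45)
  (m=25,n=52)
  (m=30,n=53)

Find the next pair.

(m=36,n=60)

For the m, differences are 2, 3, 4, … (increasing by 1 each time): 16, 18, 21, 25, 30 → 36.
N — alternating steps +7, +1, +7, +1, …: 37, 44, 45, 52, 53 → 60.
So the next pair is (m=36,n=60).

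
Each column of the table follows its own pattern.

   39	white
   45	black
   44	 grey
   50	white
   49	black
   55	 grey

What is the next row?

54  white

First component: alternating steps +6, −1, +6, −1, …; 39, 45, 44, 50, 49, 55 → 54.
Shade: repeats white → black → grey, so white, black, grey, white, black, grey → white.
Putting it together: 54  white.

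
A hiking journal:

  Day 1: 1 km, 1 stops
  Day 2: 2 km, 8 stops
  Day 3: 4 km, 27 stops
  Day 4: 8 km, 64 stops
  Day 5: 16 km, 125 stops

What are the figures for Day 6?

For the km, ×2 each step: 1, 2, 4, 8, 16 → 32.
Stops: 1, 8, 27, 64, 125 → 216 (perfect cubes: 1³, 2³, 3³, …).
So the next line is 32 km, 216 stops.

32 km, 216 stops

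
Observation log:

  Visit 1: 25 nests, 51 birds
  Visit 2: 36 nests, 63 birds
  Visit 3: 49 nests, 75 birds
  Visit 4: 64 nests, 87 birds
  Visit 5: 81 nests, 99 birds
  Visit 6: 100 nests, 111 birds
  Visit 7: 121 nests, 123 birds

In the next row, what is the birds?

Nests goes 25, 36, 49, 64, 81, 100, 121 → 144 (perfect squares: 5², 6², 7², …).
Birds — +12 each step: 51, 63, 75, 87, 99, 111, 123 → 135.

135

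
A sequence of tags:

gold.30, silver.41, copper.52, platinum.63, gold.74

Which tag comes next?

silver.85

Metal — repeats gold → silver → copper → platinum: gold, silver, copper, platinum, gold → silver.
Second component — +11 each step: 30, 41, 52, 63, 74 → 85.
Combining the parts gives silver.85.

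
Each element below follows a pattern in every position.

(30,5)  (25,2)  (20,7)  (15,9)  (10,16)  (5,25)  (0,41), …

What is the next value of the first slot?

-5

First slot goes 30, 25, 20, 15, 10, 5, 0 → -5 (−5 each step).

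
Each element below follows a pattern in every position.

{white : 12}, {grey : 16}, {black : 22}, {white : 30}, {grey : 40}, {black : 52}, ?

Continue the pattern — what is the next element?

{white : 66}

Shade: repeats white → grey → black, so white, grey, black, white, grey, black → white.
Second entry: differences are 4, 6, 8, … (increasing by 2 each time), so 12, 16, 22, 30, 40, 52 → 66.
So the next element is {white : 66}.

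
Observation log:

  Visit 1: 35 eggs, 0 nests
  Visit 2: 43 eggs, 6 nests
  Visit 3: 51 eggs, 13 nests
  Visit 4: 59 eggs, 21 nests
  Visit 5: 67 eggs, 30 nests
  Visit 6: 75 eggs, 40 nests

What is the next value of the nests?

51

Nests: differences are 6, 7, 8, … (increasing by 1 each time), so 0, 6, 13, 21, 30, 40 → 51.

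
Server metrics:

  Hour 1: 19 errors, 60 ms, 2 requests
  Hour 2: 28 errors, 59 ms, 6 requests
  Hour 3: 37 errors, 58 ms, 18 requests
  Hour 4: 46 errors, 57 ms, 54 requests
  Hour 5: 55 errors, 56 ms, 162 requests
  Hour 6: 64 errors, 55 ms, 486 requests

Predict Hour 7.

Errors — +9 each step: 19, 28, 37, 46, 55, 64 → 73.
Ms: 60, 59, 58, 57, 56, 55 → 54 (−1 each step).
Requests: ×3 each step; 2, 6, 18, 54, 162, 486 → 1458.
Putting it together: 73 errors, 54 ms, 1458 requests.

73 errors, 54 ms, 1458 requests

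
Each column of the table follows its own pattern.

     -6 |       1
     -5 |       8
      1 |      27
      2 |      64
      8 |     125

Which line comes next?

First component: alternating steps +1, +6, +1, +6, …; -6, -5, 1, 2, 8 → 9.
Second component: 1, 8, 27, 64, 125 → 216 (perfect cubes: 1³, 2³, 3³, …).
So the next line is 9  216.

9  216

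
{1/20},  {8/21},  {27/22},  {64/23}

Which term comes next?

{125/24}

First value goes 1, 8, 27, 64 → 125 (perfect cubes: 1³, 2³, 3³, …).
Second value: +1 each step; 20, 21, 22, 23 → 24.
So the next term is {125/24}.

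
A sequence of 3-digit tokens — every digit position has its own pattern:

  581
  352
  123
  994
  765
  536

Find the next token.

307

First digit: 5, 3, 1, 9, 7, 5 → 3 (−2 each step, mod 10).
For the second digit, −3 each step, mod 10: 8, 5, 2, 9, 6, 3 → 0.
For the third digit, +1 each step, mod 10: 1, 2, 3, 4, 5, 6 → 7.
Putting it together: 307.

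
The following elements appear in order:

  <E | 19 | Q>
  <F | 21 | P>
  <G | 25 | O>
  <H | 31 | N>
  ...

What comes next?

<I | 39 | M>

First letter goes E, F, G, H → I (letters move forward 1 place in the alphabet).
Second value — differences are 2, 4, 6, … (increasing by 2 each time): 19, 21, 25, 31 → 39.
Second letter: letters move back 1 place in the alphabet, so Q, P, O, N → M.
Putting it together: <I | 39 | M>.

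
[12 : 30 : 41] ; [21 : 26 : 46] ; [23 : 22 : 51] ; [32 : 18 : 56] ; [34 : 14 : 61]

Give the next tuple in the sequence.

[43 : 10 : 66]

First value: 12, 21, 23, 32, 34 → 43 (alternating steps +9, +2, +9, +2, …).
Second value — −4 each step: 30, 26, 22, 18, 14 → 10.
For the third value, +5 each step: 41, 46, 51, 56, 61 → 66.
Putting it together: [43 : 10 : 66].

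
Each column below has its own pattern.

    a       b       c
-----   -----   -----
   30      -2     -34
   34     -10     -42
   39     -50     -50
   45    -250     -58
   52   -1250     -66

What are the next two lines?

60  -6250  -74; 69  -31250  -82

Column a: 30, 34, 39, 45, 52 → 60 → 69 (differences are 4, 5, 6, … (increasing by 1 each time)).
Column b — ×5 each step: -2, -10, -50, -250, -1250 → -6250 → -31250.
Column c goes -34, -42, -50, -58, -66 → -74 → -82 (−8 each step).
Putting the parts together: 60  -6250  -74 and then 69  -31250  -82.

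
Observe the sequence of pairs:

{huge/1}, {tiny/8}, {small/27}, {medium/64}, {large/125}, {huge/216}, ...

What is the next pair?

{tiny/343}

Size goes huge, tiny, small, medium, large, huge → tiny (repeats huge → tiny → small → medium → large).
Second component: 1, 8, 27, 64, 125, 216 → 343 (perfect cubes: 1³, 2³, 3³, …).
Combining the parts gives {tiny/343}.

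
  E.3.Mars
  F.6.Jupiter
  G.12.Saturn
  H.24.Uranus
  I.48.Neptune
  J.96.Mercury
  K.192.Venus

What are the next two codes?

L.384.Earth, M.768.Mars

Letter goes E, F, G, H, I, J, K → L → M (letters move forward 1 place in the alphabet).
Second component — ×2 each step: 3, 6, 12, 24, 48, 96, 192 → 384 → 768.
Planet: runs through the planets Mercury→Neptune, so Mars, Jupiter, Saturn, Uranus, Neptune, Mercury, Venus → Earth → Mars.
So the next two codes are L.384.Earth and M.768.Mars.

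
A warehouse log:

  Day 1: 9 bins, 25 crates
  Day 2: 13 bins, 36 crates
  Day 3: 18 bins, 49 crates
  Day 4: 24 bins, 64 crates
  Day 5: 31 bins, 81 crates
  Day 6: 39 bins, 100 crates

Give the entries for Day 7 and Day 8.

Bins goes 9, 13, 18, 24, 31, 39 → 48 → 58 (differences are 4, 5, 6, … (increasing by 1 each time)).
Crates: perfect squares: 5², 6², 7², …, so 25, 36, 49, 64, 81, 100 → 121 → 144.
Putting the parts together: 48 bins, 121 crates and then 58 bins, 144 crates.

48 bins, 121 crates; 58 bins, 144 crates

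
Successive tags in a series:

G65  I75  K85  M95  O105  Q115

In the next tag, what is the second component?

125

Second component: 65, 75, 85, 95, 105, 115 → 125 (+10 each step).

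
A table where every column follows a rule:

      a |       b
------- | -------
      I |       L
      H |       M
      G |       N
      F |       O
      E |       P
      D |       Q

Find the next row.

C  R

Column a: letters move back 1 place in the alphabet, so I, H, G, F, E, D → C.
Column b: letters move forward 1 place in the alphabet; L, M, N, O, P, Q → R.
Putting it together: C  R.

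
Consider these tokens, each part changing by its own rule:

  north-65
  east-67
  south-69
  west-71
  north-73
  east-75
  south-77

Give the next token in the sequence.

For the direction, repeats north → east → south → west: north, east, south, west, north, east, south → west.
Second component: 65, 67, 69, 71, 73, 75, 77 → 79 (+2 each step).
So the next token is west-79.

west-79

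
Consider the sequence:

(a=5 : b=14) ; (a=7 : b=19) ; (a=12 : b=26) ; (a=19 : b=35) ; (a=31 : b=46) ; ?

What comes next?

A — each term is the sum of the two before it: 5, 7, 12, 19, 31 → 50.
B: differences are 5, 7, 9, … (increasing by 2 each time); 14, 19, 26, 35, 46 → 59.
So the next term is (a=50 : b=59).

(a=50 : b=59)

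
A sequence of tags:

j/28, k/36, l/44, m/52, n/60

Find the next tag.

Letter — letters move forward 1 place in the alphabet: j, k, l, m, n → o.
Second component: +8 each step, so 28, 36, 44, 52, 60 → 68.
Putting it together: o/68.

o/68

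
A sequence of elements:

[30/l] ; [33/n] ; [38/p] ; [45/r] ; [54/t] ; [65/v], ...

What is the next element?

[78/x]

First entry: 30, 33, 38, 45, 54, 65 → 78 (differences are 3, 5, 7, … (increasing by 2 each time)).
Letter: letters move forward 2 places in the alphabet, so l, n, p, r, t, v → x.
Putting it together: [78/x].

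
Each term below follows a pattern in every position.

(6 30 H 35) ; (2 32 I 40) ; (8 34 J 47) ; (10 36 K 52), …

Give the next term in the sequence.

(18 38 L 59)

First coordinate: 6, 2, 8, 10 → 18 (each term is the sum of the two before it).
Second coordinate — +2 each step: 30, 32, 34, 36 → 38.
For the letter, letters move forward 1 place in the alphabet: H, I, J, K → L.
Fourth coordinate goes 35, 40, 47, 52 → 59 (alternating steps +5, +7, +5, +7, …).
So the next term is (18 38 L 59).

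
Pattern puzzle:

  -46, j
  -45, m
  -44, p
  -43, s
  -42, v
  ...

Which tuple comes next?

-41, y

First slot: -46, -45, -44, -43, -42 → -41 (+1 each step).
Letter — letters move forward 3 places in the alphabet: j, m, p, s, v → y.
Putting it together: -41, y.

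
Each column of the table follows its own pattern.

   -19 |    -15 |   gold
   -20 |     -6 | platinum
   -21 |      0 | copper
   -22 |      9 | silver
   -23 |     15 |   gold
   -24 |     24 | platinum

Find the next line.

-25  30  copper

For the first component, −1 each step: -19, -20, -21, -22, -23, -24 → -25.
For the second component, alternating steps +9, +6, +9, +6, …: -15, -6, 0, 9, 15, 24 → 30.
Metal — repeats gold → platinum → copper → silver: gold, platinum, copper, silver, gold, platinum → copper.
Combining the parts gives -25  30  copper.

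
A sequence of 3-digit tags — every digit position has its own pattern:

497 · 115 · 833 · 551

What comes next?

279

First digit: 4, 1, 8, 5 → 2 (−3 each step, mod 10).
Second digit goes 9, 1, 3, 5 → 7 (+2 each step, mod 10).
Third digit goes 7, 5, 3, 1 → 9 (−2 each step, mod 10).
Putting it together: 279.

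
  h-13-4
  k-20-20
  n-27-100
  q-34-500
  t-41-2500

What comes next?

Letter: h, k, n, q, t → w (letters move forward 3 places in the alphabet).
Second component: +7 each step; 13, 20, 27, 34, 41 → 48.
Third component — ×5 each step: 4, 20, 100, 500, 2500 → 12500.
So the next token is w-48-12500.

w-48-12500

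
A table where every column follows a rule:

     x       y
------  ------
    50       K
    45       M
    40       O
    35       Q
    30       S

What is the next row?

Column x: 50, 45, 40, 35, 30 → 25 (−5 each step).
Column y: K, M, O, Q, S → U (letters move forward 2 places in the alphabet).
Combining the parts gives 25  U.

25  U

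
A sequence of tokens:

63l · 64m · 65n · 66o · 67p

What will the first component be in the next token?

First component: +1 each step, so 63, 64, 65, 66, 67 → 68.

68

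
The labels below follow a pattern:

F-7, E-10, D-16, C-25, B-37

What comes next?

A-52

Letter — letters move back 1 place in the alphabet: F, E, D, C, B → A.
Second component goes 7, 10, 16, 25, 37 → 52 (differences are 3, 6, 9, … (increasing by 3 each time)).
So the next label is A-52.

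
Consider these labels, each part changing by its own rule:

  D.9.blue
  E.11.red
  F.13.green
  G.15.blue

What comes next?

Letter: letters move forward 1 place in the alphabet; D, E, F, G → H.
Second component: 9, 11, 13, 15 → 17 (+2 each step).
Colour — repeats blue → red → green: blue, red, green, blue → red.
Combining the parts gives H.17.red.

H.17.red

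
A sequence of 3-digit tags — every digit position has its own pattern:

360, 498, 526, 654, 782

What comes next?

810

For the first digit, +1 each step, mod 10: 3, 4, 5, 6, 7 → 8.
For the second digit, +3 each step, mod 10: 6, 9, 2, 5, 8 → 1.
Third digit: −2 each step, mod 10; 0, 8, 6, 4, 2 → 0.
Putting it together: 810.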